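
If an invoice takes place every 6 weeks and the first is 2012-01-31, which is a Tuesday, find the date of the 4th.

The 4th occurrence is 3 intervals after the first: 3 × 42 = 126 days after 2012-01-31.
January has 31 days — 0 days to the end of January leaves 126.
February has 29 days (97 left).
March has 31 days (66 left).
April has 30 days (36 left).
May has 31 days (5 left).
5 days into June → 2012-06-05.

2012-06-05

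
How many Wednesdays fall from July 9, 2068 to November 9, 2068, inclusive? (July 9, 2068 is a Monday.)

18

July 9, 2068 is a Monday; the first Wednesday on or after it is July 11, 2068 (2 days later).
From July 11, 2068 to November 9, 2068: 20 + 31 + 30 + 31 + 9 = 121 days (rest of July, August, September, October, November).
121 ÷ 7 = 17 full weeks with remainder 2, so 17 more Wednesdays after the first → 18.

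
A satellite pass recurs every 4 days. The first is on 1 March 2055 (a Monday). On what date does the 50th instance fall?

13 September 2055

The 50th occurrence is 49 intervals after the first: 49 × 4 = 196 days after 1 March 2055.
March has 31 days — 30 days to the end of March leaves 166.
April has 30 days (136 left).
May has 31 days (105 left).
June has 30 days (75 left).
July has 31 days (44 left).
August has 31 days (13 left).
13 days into September → 13 September 2055.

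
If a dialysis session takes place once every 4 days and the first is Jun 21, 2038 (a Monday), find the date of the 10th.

Jul 27, 2038

The 10th occurrence is 9 intervals after the first: 9 × 4 = 36 days after Jun 21, 2038.
Jun has 30 days — 9 days to the end of Jun leaves 27.
27 days into Jul → Jul 27, 2038.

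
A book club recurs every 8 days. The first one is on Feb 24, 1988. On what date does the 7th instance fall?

The 7th occurrence is 6 intervals after the first: 6 × 8 = 48 days after Feb 24, 1988.
Feb has 29 days — 5 days to the end of Feb leaves 43.
Mar has 31 days (12 left).
12 days into Apr → Apr 12, 1988.

Apr 12, 1988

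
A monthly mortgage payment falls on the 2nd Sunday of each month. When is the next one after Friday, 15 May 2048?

14 June 2048

May 2048 starts on a Friday; its first Sunday is the 3rd, so the 2nd Sunday is the 10th — 10 May 2048.
That is not after 15 May 2048, so look at June 2048.
June 2048 starts on a Monday; its first Sunday is the 7th, so the 2nd Sunday is the 14th — 14 June 2048.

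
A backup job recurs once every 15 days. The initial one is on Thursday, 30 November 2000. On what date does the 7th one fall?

The 7th occurrence is 6 intervals after the first: 6 × 15 = 90 days after 30 November 2000.
November has 30 days — 0 days to the end of November leaves 90.
December has 31 days (59 left).
January has 31 days (28 left).
28 days into February → 28 February 2001.

28 February 2001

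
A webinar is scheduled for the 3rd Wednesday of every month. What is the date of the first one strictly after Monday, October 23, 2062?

November 15, 2062

October 2062 starts on a Sunday; its first Wednesday is the 4th, so the 3rd Wednesday is the 18th — October 18, 2062.
That is not after October 23, 2062, so look at November 2062.
November 2062 starts on a Wednesday; its first Wednesday is the 1st, so the 3rd Wednesday is the 15th — November 15, 2062.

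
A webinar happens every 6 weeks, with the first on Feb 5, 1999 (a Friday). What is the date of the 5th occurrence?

Jul 23, 1999

The 5th occurrence is 4 intervals after the first: 4 × 42 = 168 days after Feb 5, 1999.
Feb has 28 days — 23 days to the end of Feb leaves 145.
Mar has 31 days (114 left).
Apr has 30 days (84 left).
May has 31 days (53 left).
Jun has 30 days (23 left).
23 days into Jul → Jul 23, 1999.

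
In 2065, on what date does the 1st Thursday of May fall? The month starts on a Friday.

7 May 2065

May 2065 begins on a Friday, so the first Thursday is May 7 (6 days later).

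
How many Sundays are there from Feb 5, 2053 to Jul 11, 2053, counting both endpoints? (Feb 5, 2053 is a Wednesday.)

Feb 5, 2053 is a Wednesday; the first Sunday on or after it is Feb 9, 2053 (4 days later).
From Feb 9, 2053 to Jul 11, 2053: 19 + 31 + 30 + 31 + 30 + 11 = 152 days (rest of Feb, Mar, Apr, May, Jun, Jul).
152 ÷ 7 = 21 full weeks with remainder 5, so 21 more Sundays after the first → 22.

22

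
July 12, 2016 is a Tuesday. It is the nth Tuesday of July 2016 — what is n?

Day 12 falls in week ⌈12/7⌉ of the month.
Days 1–7 hold the 1st Tuesday, 8–14 the 2nd, 15–21 the 3rd, 22–28 the 4th, 29–31 the 5th.
12 is in the range for the 2nd.

2nd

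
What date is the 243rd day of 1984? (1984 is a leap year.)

January has 31 days (243 − 31 = 212 remain).
February has 29 days (212 − 29 = 183 remain).
March has 31 days (183 − 31 = 152 remain).
April has 30 days (152 − 30 = 122 remain).
May has 31 days (122 − 31 = 91 remain).
June has 30 days (91 − 30 = 61 remain).
July has 31 days (61 − 31 = 30 remain).
30 into August → August 30.

1984-08-30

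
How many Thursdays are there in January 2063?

4

1 January 2063 is a Monday; the first Thursday on or after it is 4 January 2063 (3 days later).
From 4 January 2063 to 31 January 2063 is 31 − 4 = 27 days.
27 ÷ 7 = 3 full weeks with remainder 6, so 3 more Thursdays after the first → 4.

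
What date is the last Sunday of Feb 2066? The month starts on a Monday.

Feb 2066 begins on a Monday, so the first Sunday is Feb 7 (6 days later).
Feb 2066 has 28 days. Adding weeks: 7, 14, 21, 28 — the last one ≤ 28 is the 28th.

Feb 28, 2066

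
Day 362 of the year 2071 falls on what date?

Dec 28, 2071

Jan has 31 days (362 − 31 = 331 remain).
Feb has 28 days (331 − 28 = 303 remain).
Mar has 31 days (303 − 31 = 272 remain).
Apr has 30 days (272 − 30 = 242 remain).
May has 31 days (242 − 31 = 211 remain).
Jun has 30 days (211 − 30 = 181 remain).
Jul has 31 days (181 − 31 = 150 remain).
Aug has 31 days (150 − 31 = 119 remain).
Sep has 30 days (119 − 30 = 89 remain).
Oct has 31 days (89 − 31 = 58 remain).
Nov has 30 days (58 − 30 = 28 remain).
28 into Dec → Dec 28.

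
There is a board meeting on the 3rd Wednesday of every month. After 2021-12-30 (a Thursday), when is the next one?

2022-01-19

December 2021 starts on a Wednesday; its first Wednesday is the 1st, so the 3rd Wednesday is the 15th — 2021-12-15.
That is not after 2021-12-30, so look at January 2022.
January 2022 starts on a Saturday; its first Wednesday is the 5th, so the 3rd Wednesday is the 19th — 2022-01-19.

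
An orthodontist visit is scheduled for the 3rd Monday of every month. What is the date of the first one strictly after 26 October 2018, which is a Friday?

October 2018 starts on a Monday; its first Monday is the 1st, so the 3rd Monday is the 15th — 15 October 2018.
That is not after 26 October 2018, so look at November 2018.
November 2018 starts on a Thursday; its first Monday is the 5th, so the 3rd Monday is the 19th — 19 November 2018.

19 November 2018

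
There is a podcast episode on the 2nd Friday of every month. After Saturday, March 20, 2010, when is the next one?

March 2010 starts on a Monday; its first Friday is the 5th, so the 2nd Friday is the 12th — March 12, 2010.
That is not after March 20, 2010, so look at April 2010.
April 2010 starts on a Thursday; its first Friday is the 2nd, so the 2nd Friday is the 9th — April 9, 2010.

April 9, 2010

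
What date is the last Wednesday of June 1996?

June 26, 1996

The first Wednesday of June 1996 is June 5.
June 1996 has 30 days. Adding weeks: 5, 12, 19, 26 — the last one ≤ 30 is the 26th.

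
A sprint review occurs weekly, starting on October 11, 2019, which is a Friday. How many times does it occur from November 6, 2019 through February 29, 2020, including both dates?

Occurrences land 7·i days after October 11, 2019 for i = 0, 1, 2, …
November 6, 2019 is 26 days after the start; 26 ÷ 7 = 3 remainder 5; since the remainder is 5, round up to i = 4. First occurrence in the window: #5 on November 8, 2019 (4×7 = 28 days in).
February 29, 2020 is 141 days after the start; 141 ÷ 7 = 20 remainder 1. Last occurrence in the window: #21 on February 28, 2020.
Occurrences #5 through #21: 17 in total.

17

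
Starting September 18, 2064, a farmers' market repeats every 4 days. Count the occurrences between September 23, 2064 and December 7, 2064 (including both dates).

19

Occurrences land 4·i days after September 18, 2064 for i = 0, 1, 2, …
September 23, 2064 is 5 days after the start; 5 ÷ 4 = 1 remainder 1; since the remainder is 1, round up to i = 2. First occurrence in the window: #3 on September 26, 2064 (2×4 = 8 days in).
December 7, 2064 is 80 days after the start; 80 ÷ 4 = 20 remainder 0. Last occurrence in the window: #21 on December 7, 2064.
Occurrences #3 through #21: 19 in total.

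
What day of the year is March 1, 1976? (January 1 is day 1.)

Days in months before March: 31 + 29 = 60.
Plus 1 day into March → day 61.

61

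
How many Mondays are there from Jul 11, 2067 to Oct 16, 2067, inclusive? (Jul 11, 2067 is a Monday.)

14

Jul 11, 2067 is a Monday; the first Monday on or after it is Jul 11, 2067.
From Jul 11, 2067 to Oct 16, 2067: 20 + 31 + 30 + 16 = 97 days (rest of Jul, Aug, Sep, Oct).
97 ÷ 7 = 13 full weeks with remainder 6, so 13 more Mondays after the first → 14.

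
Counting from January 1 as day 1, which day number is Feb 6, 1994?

Days in months before Feb: 31 = 31.
Plus 6 days into Feb → day 37.

37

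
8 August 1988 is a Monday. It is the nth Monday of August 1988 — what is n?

2nd

Day 8 falls in week ⌈8/7⌉ of the month.
Days 1–7 hold the 1st Monday, 8–14 the 2nd, 15–21 the 3rd, 22–28 the 4th, 29–31 the 5th.
8 is in the range for the 2nd.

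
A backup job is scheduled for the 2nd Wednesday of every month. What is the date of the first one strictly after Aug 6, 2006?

Aug 2006 starts on a Tuesday; its first Wednesday is the 2nd, so the 2nd Wednesday is the 9th — Aug 9, 2006.
Aug 9, 2006 is after Aug 6, 2006, so that is the next one.

Aug 9, 2006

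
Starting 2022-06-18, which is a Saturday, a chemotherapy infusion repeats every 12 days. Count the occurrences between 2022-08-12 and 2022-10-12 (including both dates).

5

Occurrences land 12·i days after 2022-06-18 for i = 0, 1, 2, …
2022-08-12 is 55 days after the start; 55 ÷ 12 = 4 remainder 7; since the remainder is 7, round up to i = 5. First occurrence in the window: #6 on 2022-08-17 (5×12 = 60 days in).
2022-10-12 is 116 days after the start; 116 ÷ 12 = 9 remainder 8. Last occurrence in the window: #10 on 2022-10-04.
Occurrences #6 through #10: 5 in total.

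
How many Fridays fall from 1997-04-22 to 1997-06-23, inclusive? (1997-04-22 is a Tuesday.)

9

1997-04-22 is a Tuesday; the first Friday on or after it is 1997-04-25 (3 days later).
From 1997-04-25 to 1997-06-23: 5 + 31 + 23 = 59 days (rest of April, May, June).
59 ÷ 7 = 8 full weeks with remainder 3, so 8 more Fridays after the first → 9.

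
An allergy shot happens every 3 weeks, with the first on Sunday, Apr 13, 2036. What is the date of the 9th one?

The 9th occurrence is 8 intervals after the first: 8 × 21 = 168 days after Apr 13, 2036.
Apr has 30 days — 17 days to the end of Apr leaves 151.
May has 31 days (120 left).
Jun has 30 days (90 left).
Jul has 31 days (59 left).
Aug has 31 days (28 left).
28 days into Sep → Sep 28, 2036.

Sep 28, 2036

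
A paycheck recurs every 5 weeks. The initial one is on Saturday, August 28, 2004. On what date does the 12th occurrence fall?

September 17, 2005

The 12th occurrence is 11 intervals after the first: 11 × 35 = 385 days after August 28, 2004.
August has 31 days — 3 days to the end of August leaves 382.
September has 30 days (352 left).
October has 31 days (321 left).
November has 30 days (291 left).
December has 31 days (260 left).
January has 31 days (229 left).
February has 28 days (201 left).
March has 31 days (170 left).
April has 30 days (140 left).
May has 31 days (109 left).
June has 30 days (79 left).
July has 31 days (48 left).
August has 31 days (17 left).
17 days into September → September 17, 2005.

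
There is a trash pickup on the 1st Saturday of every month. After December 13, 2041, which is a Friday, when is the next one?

January 4, 2042

December 2041 starts on a Sunday, so its 1st Saturday is December 7, 2041 (6 days in).
That is not after December 13, 2041, so look at January 2042.
January 2042 starts on a Wednesday, so its 1st Saturday is January 4, 2042 (3 days in).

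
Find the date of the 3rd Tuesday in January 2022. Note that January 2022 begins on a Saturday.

2022-01-18

January 2022 begins on a Saturday, so the first Tuesday is January 4 (3 days later).
The 3rd Tuesday is 2 weeks later: 4 + 14 = 18.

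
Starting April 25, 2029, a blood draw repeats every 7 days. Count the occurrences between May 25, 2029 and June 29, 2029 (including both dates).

Occurrences land 7·i days after April 25, 2029 for i = 0, 1, 2, …
May 25, 2029 is 30 days after the start; 30 ÷ 7 = 4 remainder 2; since the remainder is 2, round up to i = 5. First occurrence in the window: #6 on May 30, 2029 (5×7 = 35 days in).
June 29, 2029 is 65 days after the start; 65 ÷ 7 = 9 remainder 2. Last occurrence in the window: #10 on June 27, 2029.
Occurrences #6 through #10: 5 in total.

5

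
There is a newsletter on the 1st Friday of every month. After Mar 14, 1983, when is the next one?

Apr 1, 1983

Mar 1983 starts on a Tuesday, so its 1st Friday is Mar 4, 1983 (3 days in).
That is not after Mar 14, 1983, so look at Apr 1983.
Apr 1983 starts on a Friday, so its 1st Friday is Apr 1, 1983.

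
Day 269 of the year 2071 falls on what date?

January has 31 days (269 − 31 = 238 remain).
February has 28 days (238 − 28 = 210 remain).
March has 31 days (210 − 31 = 179 remain).
April has 30 days (179 − 30 = 149 remain).
May has 31 days (149 − 31 = 118 remain).
June has 30 days (118 − 30 = 88 remain).
July has 31 days (88 − 31 = 57 remain).
August has 31 days (57 − 31 = 26 remain).
26 into September → September 26.

September 26, 2071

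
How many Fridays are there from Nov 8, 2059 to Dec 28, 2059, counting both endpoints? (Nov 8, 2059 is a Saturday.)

7

Nov 8, 2059 is a Saturday; the first Friday on or after it is Nov 14, 2059 (6 days later).
From Nov 14, 2059 to Dec 28, 2059: 16 + 28 = 44 days (rest of Nov, Dec).
44 ÷ 7 = 6 full weeks with remainder 2, so 6 more Fridays after the first → 7.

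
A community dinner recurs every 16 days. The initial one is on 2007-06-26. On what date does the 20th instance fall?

2008-04-25

The 20th occurrence is 19 intervals after the first: 19 × 16 = 304 days after 2007-06-26.
June has 30 days — 4 days to the end of June leaves 300.
July has 31 days (269 left).
August has 31 days (238 left).
September has 30 days (208 left).
October has 31 days (177 left).
November has 30 days (147 left).
December has 31 days (116 left).
January has 31 days (85 left).
February has 29 days (56 left).
March has 31 days (25 left).
25 days into April → 2008-04-25.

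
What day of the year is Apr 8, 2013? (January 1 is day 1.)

98

Days in months before Apr: 31 + 28 + 31 = 90.
Plus 8 days into Apr → day 98.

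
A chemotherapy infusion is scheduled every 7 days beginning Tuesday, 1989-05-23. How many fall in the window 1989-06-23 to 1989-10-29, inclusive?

Occurrences land 7·i days after 1989-05-23 for i = 0, 1, 2, …
1989-06-23 is 31 days after the start; 31 ÷ 7 = 4 remainder 3; since the remainder is 3, round up to i = 5. First occurrence in the window: #6 on 1989-06-27 (5×7 = 35 days in).
1989-10-29 is 159 days after the start; 159 ÷ 7 = 22 remainder 5. Last occurrence in the window: #23 on 1989-10-24.
Occurrences #6 through #23: 18 in total.

18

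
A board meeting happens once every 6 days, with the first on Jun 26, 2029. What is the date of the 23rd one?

The 23rd occurrence is 22 intervals after the first: 22 × 6 = 132 days after Jun 26, 2029.
Jun has 30 days — 4 days to the end of Jun leaves 128.
Jul has 31 days (97 left).
Aug has 31 days (66 left).
Sep has 30 days (36 left).
Oct has 31 days (5 left).
5 days into Nov → Nov 5, 2029.

Nov 5, 2029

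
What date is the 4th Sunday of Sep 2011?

Sep 2011 begins on a Thursday, so the first Sunday is Sep 4 (3 days later).
The 4th Sunday is 3 weeks later: 4 + 21 = 25.

Sep 25, 2011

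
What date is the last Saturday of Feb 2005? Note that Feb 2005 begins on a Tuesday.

Feb 2005 begins on a Tuesday, so the first Saturday is Feb 5 (4 days later).
Feb 2005 has 28 days. Adding weeks: 5, 12, 19, 26 — the last one ≤ 28 is the 26th.

Feb 26, 2005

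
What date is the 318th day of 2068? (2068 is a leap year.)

Nov 13, 2068

Jan has 31 days (318 − 31 = 287 remain).
Feb has 29 days (287 − 29 = 258 remain).
Mar has 31 days (258 − 31 = 227 remain).
Apr has 30 days (227 − 30 = 197 remain).
May has 31 days (197 − 31 = 166 remain).
Jun has 30 days (166 − 30 = 136 remain).
Jul has 31 days (136 − 31 = 105 remain).
Aug has 31 days (105 − 31 = 74 remain).
Sep has 30 days (74 − 30 = 44 remain).
Oct has 31 days (44 − 31 = 13 remain).
13 into Nov → Nov 13.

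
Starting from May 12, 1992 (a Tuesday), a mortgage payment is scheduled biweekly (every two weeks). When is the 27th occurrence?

The 27th occurrence is 26 intervals after the first: 26 × 14 = 364 days after May 12, 1992.
May has 31 days — 19 days to the end of May leaves 345.
June has 30 days (315 left).
July has 31 days (284 left).
August has 31 days (253 left).
September has 30 days (223 left).
October has 31 days (192 left).
November has 30 days (162 left).
December has 31 days (131 left).
January has 31 days (100 left).
February has 28 days (72 left).
March has 31 days (41 left).
April has 30 days (11 left).
11 days into May → May 11, 1993.

May 11, 1993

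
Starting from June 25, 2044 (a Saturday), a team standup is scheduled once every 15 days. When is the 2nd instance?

The 2nd occurrence is 1 interval after the first: 1 × 15 = 15 days after June 25, 2044.
June has 30 days — 5 days to the end of June leaves 10.
10 days into July → July 10, 2044.

July 10, 2044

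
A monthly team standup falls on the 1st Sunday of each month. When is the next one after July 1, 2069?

July 2069 starts on a Monday, so its 1st Sunday is July 7, 2069 (6 days in).
July 7, 2069 is after July 1, 2069, so that is the next one.

July 7, 2069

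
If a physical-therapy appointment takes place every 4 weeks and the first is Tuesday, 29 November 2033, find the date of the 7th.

16 May 2034

The 7th occurrence is 6 intervals after the first: 6 × 28 = 168 days after 29 November 2033.
November has 30 days — 1 day to the end of November leaves 167.
December has 31 days (136 left).
January has 31 days (105 left).
February has 28 days (77 left).
March has 31 days (46 left).
April has 30 days (16 left).
16 days into May → 16 May 2034.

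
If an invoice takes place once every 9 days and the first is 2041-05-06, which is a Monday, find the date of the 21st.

The 21st occurrence is 20 intervals after the first: 20 × 9 = 180 days after 2041-05-06.
May has 31 days — 25 days to the end of May leaves 155.
June has 30 days (125 left).
July has 31 days (94 left).
August has 31 days (63 left).
September has 30 days (33 left).
October has 31 days (2 left).
2 days into November → 2041-11-02.

2041-11-02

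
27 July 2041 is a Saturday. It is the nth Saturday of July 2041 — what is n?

4th

Day 27 falls in week ⌈27/7⌉ of the month.
Days 1–7 hold the 1st Saturday, 8–14 the 2nd, 15–21 the 3rd, 22–28 the 4th, 29–31 the 5th.
27 is in the range for the 4th.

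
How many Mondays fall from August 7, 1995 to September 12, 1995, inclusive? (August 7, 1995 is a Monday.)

August 7, 1995 is a Monday; the first Monday on or after it is August 7, 1995.
From August 7, 1995 to September 12, 1995: 24 + 12 = 36 days (rest of August, September).
36 ÷ 7 = 5 full weeks with remainder 1, so 5 more Mondays after the first → 6.

6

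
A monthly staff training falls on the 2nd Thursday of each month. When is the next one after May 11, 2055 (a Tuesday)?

May 2055 starts on a Saturday; its first Thursday is the 6th, so the 2nd Thursday is the 13th — May 13, 2055.
May 13, 2055 is after May 11, 2055, so that is the next one.

May 13, 2055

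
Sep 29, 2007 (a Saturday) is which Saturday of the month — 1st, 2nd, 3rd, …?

Day 29 falls in week ⌈29/7⌉ of the month.
Days 1–7 hold the 1st Saturday, 8–14 the 2nd, 15–21 the 3rd, 22–28 the 4th, 29–31 the 5th.
29 is in the range for the 5th.

5th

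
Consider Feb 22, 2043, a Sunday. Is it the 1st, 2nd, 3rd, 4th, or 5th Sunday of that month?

Day 22 falls in week ⌈22/7⌉ of the month.
Days 1–7 hold the 1st Sunday, 8–14 the 2nd, 15–21 the 3rd, 22–28 the 4th, 29–31 the 5th.
22 is in the range for the 4th.

4th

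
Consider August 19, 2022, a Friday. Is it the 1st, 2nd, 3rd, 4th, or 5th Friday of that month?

Day 19 falls in week ⌈19/7⌉ of the month.
Days 1–7 hold the 1st Friday, 8–14 the 2nd, 15–21 the 3rd, 22–28 the 4th, 29–31 the 5th.
19 is in the range for the 3rd.

3rd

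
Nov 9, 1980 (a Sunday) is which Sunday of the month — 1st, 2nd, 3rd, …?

Day 9 falls in week ⌈9/7⌉ of the month.
Days 1–7 hold the 1st Sunday, 8–14 the 2nd, 15–21 the 3rd, 22–28 the 4th, 29–31 the 5th.
9 is in the range for the 2nd.

2nd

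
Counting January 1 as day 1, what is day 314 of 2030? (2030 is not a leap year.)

Jan has 31 days (314 − 31 = 283 remain).
Feb has 28 days (283 − 28 = 255 remain).
Mar has 31 days (255 − 31 = 224 remain).
Apr has 30 days (224 − 30 = 194 remain).
May has 31 days (194 − 31 = 163 remain).
Jun has 30 days (163 − 30 = 133 remain).
Jul has 31 days (133 − 31 = 102 remain).
Aug has 31 days (102 − 31 = 71 remain).
Sep has 30 days (71 − 30 = 41 remain).
Oct has 31 days (41 − 31 = 10 remain).
10 into Nov → Nov 10.

Nov 10, 2030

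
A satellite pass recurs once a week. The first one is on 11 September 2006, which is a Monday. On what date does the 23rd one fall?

The 23rd occurrence is 22 intervals after the first: 22 × 7 = 154 days after 11 September 2006.
September has 30 days — 19 days to the end of September leaves 135.
October has 31 days (104 left).
November has 30 days (74 left).
December has 31 days (43 left).
January has 31 days (12 left).
12 days into February → 12 February 2007.

12 February 2007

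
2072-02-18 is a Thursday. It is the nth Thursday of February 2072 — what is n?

3rd

Day 18 falls in week ⌈18/7⌉ of the month.
Days 1–7 hold the 1st Thursday, 8–14 the 2nd, 15–21 the 3rd, 22–28 the 4th, 29–31 the 5th.
18 is in the range for the 3rd.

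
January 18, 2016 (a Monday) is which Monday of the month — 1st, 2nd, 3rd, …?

3rd

Day 18 falls in week ⌈18/7⌉ of the month.
Days 1–7 hold the 1st Monday, 8–14 the 2nd, 15–21 the 3rd, 22–28 the 4th, 29–31 the 5th.
18 is in the range for the 3rd.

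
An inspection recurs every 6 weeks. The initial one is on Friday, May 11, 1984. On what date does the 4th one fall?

The 4th occurrence is 3 intervals after the first: 3 × 42 = 126 days after May 11, 1984.
May has 31 days — 20 days to the end of May leaves 106.
June has 30 days (76 left).
July has 31 days (45 left).
August has 31 days (14 left).
14 days into September → September 14, 1984.

September 14, 1984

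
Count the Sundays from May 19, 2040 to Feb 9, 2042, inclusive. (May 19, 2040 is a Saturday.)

May 19, 2040 is a Saturday; the first Sunday on or after it is May 20, 2040 (1 day later).
From May 20, 2040 to Feb 9, 2042: 225 + 365 + 40 = 630 days (rest of 2040, 2041, to Feb 9, 2042 in 2042).
630 ÷ 7 = 90 full weeks with remainder 0, so 90 more Sundays after the first → 91.

91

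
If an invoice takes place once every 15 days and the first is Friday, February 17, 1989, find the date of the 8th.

June 2, 1989

The 8th occurrence is 7 intervals after the first: 7 × 15 = 105 days after February 17, 1989.
February has 28 days — 11 days to the end of February leaves 94.
March has 31 days (63 left).
April has 30 days (33 left).
May has 31 days (2 left).
2 days into June → June 2, 1989.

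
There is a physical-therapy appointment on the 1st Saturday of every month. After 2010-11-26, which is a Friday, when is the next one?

November 2010 starts on a Monday, so its 1st Saturday is 2010-11-06 (5 days in).
That is not after 2010-11-26, so look at December 2010.
December 2010 starts on a Wednesday, so its 1st Saturday is 2010-12-04 (3 days in).

2010-12-04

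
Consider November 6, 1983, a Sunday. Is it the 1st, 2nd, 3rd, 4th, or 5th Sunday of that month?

Day 6 falls in week ⌈6/7⌉ of the month.
Days 1–7 hold the 1st Sunday, 8–14 the 2nd, 15–21 the 3rd, 22–28 the 4th, 29–31 the 5th.
6 is in the range for the 1st.

1st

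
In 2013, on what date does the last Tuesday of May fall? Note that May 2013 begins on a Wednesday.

May 2013 begins on a Wednesday, so the first Tuesday is May 7 (6 days later).
May 2013 has 31 days. Adding weeks: 7, 14, 21, 28 — the last one ≤ 31 is the 28th.

May 28, 2013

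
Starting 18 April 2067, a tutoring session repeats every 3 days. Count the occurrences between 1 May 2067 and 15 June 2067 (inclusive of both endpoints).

15

Occurrences land 3·i days after 18 April 2067 for i = 0, 1, 2, …
1 May 2067 is 13 days after the start; 13 ÷ 3 = 4 remainder 1; since the remainder is 1, round up to i = 5. First occurrence in the window: #6 on 3 May 2067 (5×3 = 15 days in).
15 June 2067 is 58 days after the start; 58 ÷ 3 = 19 remainder 1. Last occurrence in the window: #20 on 14 June 2067.
Occurrences #6 through #20: 15 in total.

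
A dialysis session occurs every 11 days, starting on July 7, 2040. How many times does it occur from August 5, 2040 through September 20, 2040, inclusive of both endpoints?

Occurrences land 11·i days after July 7, 2040 for i = 0, 1, 2, …
August 5, 2040 is 29 days after the start; 29 ÷ 11 = 2 remainder 7; since the remainder is 7, round up to i = 3. First occurrence in the window: #4 on August 9, 2040 (3×11 = 33 days in).
September 20, 2040 is 75 days after the start; 75 ÷ 11 = 6 remainder 9. Last occurrence in the window: #7 on September 11, 2040.
Occurrences #4 through #7: 4 in total.

4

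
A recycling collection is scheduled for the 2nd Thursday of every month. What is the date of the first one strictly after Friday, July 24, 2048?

July 2048 starts on a Wednesday; its first Thursday is the 2nd, so the 2nd Thursday is the 9th — July 9, 2048.
That is not after July 24, 2048, so look at August 2048.
August 2048 starts on a Saturday; its first Thursday is the 6th, so the 2nd Thursday is the 13th — August 13, 2048.

August 13, 2048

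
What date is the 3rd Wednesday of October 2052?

October 2052 begins on a Tuesday, so the first Wednesday is October 2 (1 day later).
The 3rd Wednesday is 2 weeks later: 2 + 14 = 16.

October 16, 2052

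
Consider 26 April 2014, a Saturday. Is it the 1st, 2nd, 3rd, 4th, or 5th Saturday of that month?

4th

Day 26 falls in week ⌈26/7⌉ of the month.
Days 1–7 hold the 1st Saturday, 8–14 the 2nd, 15–21 the 3rd, 22–28 the 4th, 29–31 the 5th.
26 is in the range for the 4th.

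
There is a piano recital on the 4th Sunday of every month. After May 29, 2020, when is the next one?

May 2020 starts on a Friday; its first Sunday is the 3rd, so the 4th Sunday is the 24th — May 24, 2020.
That is not after May 29, 2020, so look at Jun 2020.
Jun 2020 starts on a Monday; its first Sunday is the 7th, so the 4th Sunday is the 28th — Jun 28, 2020.

Jun 28, 2020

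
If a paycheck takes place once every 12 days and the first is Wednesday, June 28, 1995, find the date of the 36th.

The 36th occurrence is 35 intervals after the first: 35 × 12 = 420 days after June 28, 1995.
June has 30 days — 2 days to the end of June leaves 418.
From end of June to end of 1995 is 184 days (234 left).
January has 31 days (203 left).
February has 29 days (174 left).
March has 31 days (143 left).
April has 30 days (113 left).
May has 31 days (82 left).
June has 30 days (52 left).
July has 31 days (21 left).
21 days into August → August 21, 1996.

August 21, 1996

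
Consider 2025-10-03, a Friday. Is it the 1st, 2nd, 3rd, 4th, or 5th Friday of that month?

Day 3 falls in week ⌈3/7⌉ of the month.
Days 1–7 hold the 1st Friday, 8–14 the 2nd, 15–21 the 3rd, 22–28 the 4th, 29–31 the 5th.
3 is in the range for the 1st.

1st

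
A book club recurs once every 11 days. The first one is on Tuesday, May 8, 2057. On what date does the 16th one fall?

The 16th occurrence is 15 intervals after the first: 15 × 11 = 165 days after May 8, 2057.
May has 31 days — 23 days to the end of May leaves 142.
June has 30 days (112 left).
July has 31 days (81 left).
August has 31 days (50 left).
September has 30 days (20 left).
20 days into October → October 20, 2057.

October 20, 2057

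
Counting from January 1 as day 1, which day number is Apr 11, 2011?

Days in months before Apr: 31 + 28 + 31 = 90.
Plus 11 days into Apr → day 101.

101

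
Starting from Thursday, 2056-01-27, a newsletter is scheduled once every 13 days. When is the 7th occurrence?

The 7th occurrence is 6 intervals after the first: 6 × 13 = 78 days after 2056-01-27.
January has 31 days — 4 days to the end of January leaves 74.
February has 29 days (45 left).
March has 31 days (14 left).
14 days into April → 2056-04-14.

2056-04-14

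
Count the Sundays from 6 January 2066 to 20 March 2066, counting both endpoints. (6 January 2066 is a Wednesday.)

10

6 January 2066 is a Wednesday; the first Sunday on or after it is 10 January 2066 (4 days later).
From 10 January 2066 to 20 March 2066: 21 + 28 + 20 = 69 days (rest of January, February, March).
69 ÷ 7 = 9 full weeks with remainder 6, so 9 more Sundays after the first → 10.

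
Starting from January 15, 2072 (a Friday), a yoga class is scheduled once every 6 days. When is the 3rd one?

January 27, 2072

The 3rd occurrence is 2 intervals after the first: 2 × 6 = 12 days after January 15, 2072.
12 days later is January 27, 2072.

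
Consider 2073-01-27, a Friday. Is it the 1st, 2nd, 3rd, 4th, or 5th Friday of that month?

4th

Day 27 falls in week ⌈27/7⌉ of the month.
Days 1–7 hold the 1st Friday, 8–14 the 2nd, 15–21 the 3rd, 22–28 the 4th, 29–31 the 5th.
27 is in the range for the 4th.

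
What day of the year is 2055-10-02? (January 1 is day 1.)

Days in months before October: 31 + 28 + 31 + 30 + 31 + 30 + 31 + 31 + 30 = 273.
Plus 2 days into October → day 275.

275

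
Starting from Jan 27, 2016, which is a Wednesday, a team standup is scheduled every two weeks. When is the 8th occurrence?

The 8th occurrence is 7 intervals after the first: 7 × 14 = 98 days after Jan 27, 2016.
Jan has 31 days — 4 days to the end of Jan leaves 94.
Feb has 29 days (65 left).
Mar has 31 days (34 left).
Apr has 30 days (4 left).
4 days into May → May 4, 2016.

May 4, 2016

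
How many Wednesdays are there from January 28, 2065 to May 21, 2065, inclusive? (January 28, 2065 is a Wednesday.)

17

January 28, 2065 is a Wednesday; the first Wednesday on or after it is January 28, 2065.
From January 28, 2065 to May 21, 2065: 3 + 28 + 31 + 30 + 21 = 113 days (rest of January, February, March, April, May).
113 ÷ 7 = 16 full weeks with remainder 1, so 16 more Wednesdays after the first → 17.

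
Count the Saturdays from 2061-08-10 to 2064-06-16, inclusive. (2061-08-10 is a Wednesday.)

2061-08-10 is a Wednesday; the first Saturday on or after it is 2061-08-13 (3 days later).
From 2061-08-13 to 2064-06-16: 140 + 365 + 365 + 168 = 1038 days (rest of 2061, 2062, 2063, to 2064-06-16 in 2064).
1038 ÷ 7 = 148 full weeks with remainder 2, so 148 more Saturdays after the first → 149.

149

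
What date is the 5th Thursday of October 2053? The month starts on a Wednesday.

October 30, 2053

October 2053 begins on a Wednesday, so the first Thursday is October 2 (1 day later).
The 5th Thursday is 4 weeks later: 2 + 28 = 30.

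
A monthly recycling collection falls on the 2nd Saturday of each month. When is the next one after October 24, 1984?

October 1984 starts on a Monday; its first Saturday is the 6th, so the 2nd Saturday is the 13th — October 13, 1984.
That is not after October 24, 1984, so look at November 1984.
November 1984 starts on a Thursday; its first Saturday is the 3rd, so the 2nd Saturday is the 10th — November 10, 1984.

November 10, 1984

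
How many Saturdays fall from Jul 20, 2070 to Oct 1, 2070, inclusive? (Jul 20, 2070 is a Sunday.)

Jul 20, 2070 is a Sunday; the first Saturday on or after it is Jul 26, 2070 (6 days later).
From Jul 26, 2070 to Oct 1, 2070: 5 + 31 + 30 + 1 = 67 days (rest of Jul, Aug, Sep, Oct).
67 ÷ 7 = 9 full weeks with remainder 4, so 9 more Saturdays after the first → 10.

10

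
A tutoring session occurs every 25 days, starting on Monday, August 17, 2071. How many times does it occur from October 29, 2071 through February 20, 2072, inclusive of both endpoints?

Occurrences land 25·i days after August 17, 2071 for i = 0, 1, 2, …
October 29, 2071 is 73 days after the start; 73 ÷ 25 = 2 remainder 23; since the remainder is 23, round up to i = 3. First occurrence in the window: #4 on October 31, 2071 (3×25 = 75 days in).
February 20, 2072 is 187 days after the start; 187 ÷ 25 = 7 remainder 12. Last occurrence in the window: #8 on February 8, 2072.
Occurrences #4 through #8: 5 in total.

5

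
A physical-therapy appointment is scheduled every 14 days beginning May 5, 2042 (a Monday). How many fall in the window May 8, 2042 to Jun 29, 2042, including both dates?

Occurrences land 14·i days after May 5, 2042 for i = 0, 1, 2, …
May 8, 2042 is 3 days after the start; 3 ÷ 14 = 0 remainder 3; since the remainder is 3, round up to i = 1. First occurrence in the window: #2 on May 19, 2042 (1×14 = 14 days in).
Jun 29, 2042 is 55 days after the start; 55 ÷ 14 = 3 remainder 13. Last occurrence in the window: #4 on Jun 16, 2042.
Occurrences #2 through #4: 3 in total.

3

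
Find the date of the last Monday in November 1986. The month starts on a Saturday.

24 November 1986

November 1986 begins on a Saturday, so the first Monday is November 3 (2 days later).
November 1986 has 30 days. Adding weeks: 3, 10, 17, 24 — the last one ≤ 30 is the 24th.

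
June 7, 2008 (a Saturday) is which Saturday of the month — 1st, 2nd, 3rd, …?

Day 7 falls in week ⌈7/7⌉ of the month.
Days 1–7 hold the 1st Saturday, 8–14 the 2nd, 15–21 the 3rd, 22–28 the 4th, 29–31 the 5th.
7 is in the range for the 1st.

1st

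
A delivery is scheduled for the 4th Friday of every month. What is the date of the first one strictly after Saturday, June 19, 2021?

June 2021 starts on a Tuesday; its first Friday is the 4th, so the 4th Friday is the 25th — June 25, 2021.
June 25, 2021 is after June 19, 2021, so that is the next one.

June 25, 2021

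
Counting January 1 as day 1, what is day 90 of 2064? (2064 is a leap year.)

March 30, 2064

January has 31 days (90 − 31 = 59 remain).
February has 29 days (59 − 29 = 30 remain).
30 into March → March 30.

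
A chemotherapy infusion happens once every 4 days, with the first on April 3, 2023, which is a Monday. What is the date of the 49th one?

October 12, 2023

The 49th occurrence is 48 intervals after the first: 48 × 4 = 192 days after April 3, 2023.
April has 30 days — 27 days to the end of April leaves 165.
May has 31 days (134 left).
June has 30 days (104 left).
July has 31 days (73 left).
August has 31 days (42 left).
September has 30 days (12 left).
12 days into October → October 12, 2023.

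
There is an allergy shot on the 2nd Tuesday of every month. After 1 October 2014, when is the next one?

14 October 2014

October 2014 starts on a Wednesday; its first Tuesday is the 7th, so the 2nd Tuesday is the 14th — 14 October 2014.
14 October 2014 is after 1 October 2014, so that is the next one.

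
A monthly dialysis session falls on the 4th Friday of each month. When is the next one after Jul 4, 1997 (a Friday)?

Jul 1997 starts on a Tuesday; its first Friday is the 4th, so the 4th Friday is the 25th — Jul 25, 1997.
Jul 25, 1997 is after Jul 4, 1997, so that is the next one.

Jul 25, 1997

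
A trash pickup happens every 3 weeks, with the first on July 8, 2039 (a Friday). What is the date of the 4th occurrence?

The 4th occurrence is 3 intervals after the first: 3 × 21 = 63 days after July 8, 2039.
July has 31 days — 23 days to the end of July leaves 40.
August has 31 days (9 left).
9 days into September → September 9, 2039.

September 9, 2039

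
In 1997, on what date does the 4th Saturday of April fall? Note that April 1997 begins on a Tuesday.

April 1997 begins on a Tuesday, so the first Saturday is April 5 (4 days later).
The 4th Saturday is 3 weeks later: 5 + 21 = 26.

26 April 1997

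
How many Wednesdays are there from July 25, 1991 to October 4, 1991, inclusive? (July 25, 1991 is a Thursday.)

July 25, 1991 is a Thursday; the first Wednesday on or after it is July 31, 1991 (6 days later).
From July 31, 1991 to October 4, 1991: 0 + 31 + 30 + 4 = 65 days (rest of July, August, September, October).
65 ÷ 7 = 9 full weeks with remainder 2, so 9 more Wednesdays after the first → 10.

10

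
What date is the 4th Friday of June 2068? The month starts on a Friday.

22 June 2068

June 2068 begins on a Friday, so the first Friday is June 1.
The 4th Friday is 3 weeks later: 1 + 21 = 22.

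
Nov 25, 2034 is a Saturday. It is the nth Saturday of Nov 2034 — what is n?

Day 25 falls in week ⌈25/7⌉ of the month.
Days 1–7 hold the 1st Saturday, 8–14 the 2nd, 15–21 the 3rd, 22–28 the 4th, 29–31 the 5th.
25 is in the range for the 4th.

4th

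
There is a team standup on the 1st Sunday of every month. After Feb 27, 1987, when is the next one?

Feb 1987 starts on a Sunday, so its 1st Sunday is Feb 1, 1987.
That is not after Feb 27, 1987, so look at Mar 1987.
Mar 1987 starts on a Sunday, so its 1st Sunday is Mar 1, 1987.

Mar 1, 1987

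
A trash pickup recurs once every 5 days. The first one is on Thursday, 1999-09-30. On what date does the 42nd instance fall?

The 42nd occurrence is 41 intervals after the first: 41 × 5 = 205 days after 1999-09-30.
September has 30 days — 0 days to the end of September leaves 205.
October has 31 days (174 left).
November has 30 days (144 left).
December has 31 days (113 left).
January has 31 days (82 left).
February has 29 days (53 left).
March has 31 days (22 left).
22 days into April → 2000-04-22.

2000-04-22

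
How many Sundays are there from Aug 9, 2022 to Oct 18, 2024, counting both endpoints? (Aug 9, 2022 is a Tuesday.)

Aug 9, 2022 is a Tuesday; the first Sunday on or after it is Aug 14, 2022 (5 days later).
From Aug 14, 2022 to Oct 18, 2024: 139 + 365 + 292 = 796 days (rest of 2022, 2023, to Oct 18, 2024 in 2024).
796 ÷ 7 = 113 full weeks with remainder 5, so 113 more Sundays after the first → 114.

114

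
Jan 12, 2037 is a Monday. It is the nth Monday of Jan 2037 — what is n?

Day 12 falls in week ⌈12/7⌉ of the month.
Days 1–7 hold the 1st Monday, 8–14 the 2nd, 15–21 the 3rd, 22–28 the 4th, 29–31 the 5th.
12 is in the range for the 2nd.

2nd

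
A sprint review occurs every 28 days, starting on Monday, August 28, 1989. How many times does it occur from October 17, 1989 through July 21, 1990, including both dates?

Occurrences land 28·i days after August 28, 1989 for i = 0, 1, 2, …
October 17, 1989 is 50 days after the start; 50 ÷ 28 = 1 remainder 22; since the remainder is 22, round up to i = 2. First occurrence in the window: #3 on October 23, 1989 (2×28 = 56 days in).
July 21, 1990 is 327 days after the start; 327 ÷ 28 = 11 remainder 19. Last occurrence in the window: #12 on July 2, 1990.
Occurrences #3 through #12: 10 in total.

10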